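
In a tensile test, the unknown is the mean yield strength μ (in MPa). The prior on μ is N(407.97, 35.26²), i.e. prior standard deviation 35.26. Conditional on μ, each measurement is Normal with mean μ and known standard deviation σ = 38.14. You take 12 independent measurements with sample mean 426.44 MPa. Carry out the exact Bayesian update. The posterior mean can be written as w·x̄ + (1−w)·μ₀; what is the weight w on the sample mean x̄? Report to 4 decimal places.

0.9112

For Normal data with known variance σ², a Normal(μ₀, σ₀²) prior on μ is conjugate. Posterior precision = 1/σ₀² + n/σ²; posterior mean is the precision-weighted average of μ₀ and x̄.
σ₀² = 35.26² = 1243.2676, σ² = 38.14² = 1454.6596. Prior precision 1/σ₀² = 1/1243.2676; data precision n/σ² = 12/1454.6596.
w = (n/σ²)/(1/σ₀² + n/σ²) = n·σ₀²/(σ² + n·σ₀²) = 12·1243.2676/(1454.6596 + 12·1243.2676) = 14919.2112/16373.8708 = 0.9112.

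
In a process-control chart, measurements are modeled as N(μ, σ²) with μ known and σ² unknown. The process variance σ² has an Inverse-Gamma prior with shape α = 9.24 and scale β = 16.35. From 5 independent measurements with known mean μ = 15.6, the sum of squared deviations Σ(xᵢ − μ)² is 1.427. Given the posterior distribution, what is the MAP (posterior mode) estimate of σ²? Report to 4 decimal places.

With known mean μ and an Inverse-Gamma(α, β) prior on σ², the Normal likelihood is conjugate: posterior is Inv-Gamma(α + n/2, β + Σ(xᵢ−μ)²/2).
Posterior: Inv-Gamma(9.24 + 5/2, 16.35 + 1.427/2) = Inv-Gamma(11.74, 17.0635).
Mode = β/(α+1) = 17.0635/12.74 = 1.3394.

1.3394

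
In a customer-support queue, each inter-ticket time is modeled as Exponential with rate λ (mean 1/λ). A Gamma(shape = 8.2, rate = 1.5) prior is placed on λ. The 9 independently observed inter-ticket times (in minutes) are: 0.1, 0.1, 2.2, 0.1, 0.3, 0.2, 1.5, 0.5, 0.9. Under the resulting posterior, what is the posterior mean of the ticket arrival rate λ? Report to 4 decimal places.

With a Gamma(shape α, rate β) prior on the exponential rate λ, the posterior after n observations with total T = Σxᵢ is Gamma(α+n, β+T).
Sum of observations T = 5.9 minutes; n = 9.
Posterior: Gamma(8.2+9, 1.5+5.9) = Gamma(17.2, 7.4).
Posterior mean of λ = α/β = 17.2/7.4 = 2.3243.

2.3243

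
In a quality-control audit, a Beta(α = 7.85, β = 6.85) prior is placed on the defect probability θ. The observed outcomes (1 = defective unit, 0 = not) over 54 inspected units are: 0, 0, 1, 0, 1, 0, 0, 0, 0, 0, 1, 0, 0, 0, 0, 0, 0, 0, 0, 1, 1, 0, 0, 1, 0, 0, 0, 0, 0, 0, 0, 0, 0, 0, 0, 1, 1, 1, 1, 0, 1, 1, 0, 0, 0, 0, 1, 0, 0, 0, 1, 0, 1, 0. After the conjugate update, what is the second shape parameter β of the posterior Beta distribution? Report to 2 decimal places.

45.85

The Beta prior is conjugate to a Binomial/Bernoulli likelihood; the update adds successes to α and failures to β.
Posterior: Beta(α+k, β+n−k) = Beta(7.85+15, 6.85+39) = Beta(22.85, 45.85).
Posterior β = 45.85.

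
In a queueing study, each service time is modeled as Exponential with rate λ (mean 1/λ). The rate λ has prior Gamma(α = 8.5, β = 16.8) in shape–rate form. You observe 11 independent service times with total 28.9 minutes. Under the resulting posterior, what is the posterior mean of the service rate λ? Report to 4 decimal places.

With a Gamma(shape α, rate β) prior on the exponential rate λ, the posterior after n observations with total T = Σxᵢ is Gamma(α+n, β+T).
Posterior: Gamma(8.5+11, 16.8+28.9) = Gamma(19.5, 45.7).
Posterior mean of λ = α/β = 19.5/45.7 = 0.4267.

0.4267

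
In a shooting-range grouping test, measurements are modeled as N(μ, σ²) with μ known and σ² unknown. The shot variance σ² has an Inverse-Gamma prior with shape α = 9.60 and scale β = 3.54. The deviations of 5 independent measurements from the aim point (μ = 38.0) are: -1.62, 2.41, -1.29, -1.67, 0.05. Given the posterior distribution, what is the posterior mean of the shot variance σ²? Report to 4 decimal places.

With known mean μ and an Inverse-Gamma(α, β) prior on σ², the Normal likelihood is conjugate: posterior is Inv-Gamma(α + n/2, β + Σ(xᵢ−μ)²/2).
Σ(xᵢ−μ)² = (-1.62)² + (2.41)² + (-1.29)² + (-1.67)² + (0.05)² = 12.8880.
Posterior: Inv-Gamma(9.60 + 5/2, 3.54 + 12.8880/2) = Inv-Gamma(12.10, 9.98400).
E[σ²|data] = β/(α−1) = 9.98400/11.10 = 0.8995.

0.8995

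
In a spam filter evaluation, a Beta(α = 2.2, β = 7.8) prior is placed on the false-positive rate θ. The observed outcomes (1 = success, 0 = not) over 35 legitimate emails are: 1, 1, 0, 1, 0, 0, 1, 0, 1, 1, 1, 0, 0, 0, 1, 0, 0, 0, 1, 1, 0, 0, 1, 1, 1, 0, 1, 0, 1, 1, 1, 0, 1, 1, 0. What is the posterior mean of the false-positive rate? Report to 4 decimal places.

0.4711

The Beta prior is conjugate to a Binomial/Bernoulli likelihood; the update adds successes to α and failures to β.
Posterior: Beta(α+k, β+n−k) = Beta(2.2+19, 7.8+16) = Beta(21.2, 23.8).
Posterior mean = α/(α+β) = 21.2/45.0 = 0.4711.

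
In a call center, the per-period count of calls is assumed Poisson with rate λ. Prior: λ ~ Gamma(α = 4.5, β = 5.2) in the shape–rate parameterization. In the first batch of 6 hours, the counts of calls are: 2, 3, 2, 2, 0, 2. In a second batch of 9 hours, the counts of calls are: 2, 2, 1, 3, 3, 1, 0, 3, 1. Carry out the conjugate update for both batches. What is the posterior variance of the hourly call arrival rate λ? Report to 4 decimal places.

0.0772

With a Gamma(shape α, rate β) prior, the Poisson likelihood is conjugate: the posterior is Gamma(α + ΣXᵢ, β + n).
Batch 1: sum of counts S = 11 over n = 6 hours.
After batch 1: Gamma(α+S, β+n) = Gamma(4.5+11, 5.2+6) = Gamma(15.5, 11.2).
Batch 2: sum of counts S = 16 over n = 9 hours.
After batch 2: Gamma(α+S, β+n) = Gamma(15.5+16, 11.2+9) = Gamma(31.5, 20.2).
Var = α/β² = 31.5/20.2² = 0.0772.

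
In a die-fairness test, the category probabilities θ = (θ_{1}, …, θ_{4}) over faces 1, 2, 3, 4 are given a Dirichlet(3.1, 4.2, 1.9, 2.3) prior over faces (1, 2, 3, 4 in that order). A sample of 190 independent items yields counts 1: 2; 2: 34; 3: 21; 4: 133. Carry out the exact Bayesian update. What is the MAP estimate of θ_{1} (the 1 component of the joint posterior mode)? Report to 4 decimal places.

The Dirichlet prior is conjugate to the Multinomial likelihood: each posterior αⱼ = prior αⱼ + observed count nⱼ.
Posterior concentration: (5.1, 38.2, 22.9, 135.3), total = 201.5.
Joint mode component: (α_{1}−1)/(Σα−K) = 4.1/197.5 = 0.0208.

0.0208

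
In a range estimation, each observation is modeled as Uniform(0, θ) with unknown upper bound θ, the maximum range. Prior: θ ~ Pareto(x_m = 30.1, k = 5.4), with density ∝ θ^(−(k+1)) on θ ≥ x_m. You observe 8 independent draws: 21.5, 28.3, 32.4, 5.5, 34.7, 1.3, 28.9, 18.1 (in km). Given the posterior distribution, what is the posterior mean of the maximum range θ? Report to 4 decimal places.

37.4984

A Pareto(scale x_m, shape k) prior on the upper bound θ of Uniform(0, θ) is conjugate: posterior is Pareto(max(x_m, max xᵢ), k + n).
Sample maximum = 34.7; prior scale x_m = 30.1 → posterior scale = max = 34.7.
Posterior shape = 5.4 + 8 = 13.4.
E[θ|data] = k·x_m/(k−1) = 13.4·34.7/12.4 = 37.4984.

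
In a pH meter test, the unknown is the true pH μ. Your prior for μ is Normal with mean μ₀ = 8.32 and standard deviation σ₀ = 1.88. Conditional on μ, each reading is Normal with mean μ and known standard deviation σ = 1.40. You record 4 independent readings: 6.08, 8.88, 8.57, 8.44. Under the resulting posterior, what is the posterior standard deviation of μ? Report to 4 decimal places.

For Normal data with known variance σ², a Normal(μ₀, σ₀²) prior on μ is conjugate. Posterior precision = 1/σ₀² + n/σ²; posterior mean is the precision-weighted average of μ₀ and x̄.
σ₀² = 1.88² = 3.5344, σ² = 1.40² = 1.96; σ² + n·σ₀² = 1.96 + 4·3.5344 = 16.0976.
Posterior precision = 1/σ₀² + n/σ² = 1/3.5344 + 4/1.96 = (σ² + n·σ₀²)/(σ₀²σ²) = 16.0976/(3.5344·1.96); posterior variance σₙ² = σ₀²σ²/(σ² + n·σ₀²) = 3.5344·1.96/16.0976 = 0.430339.
Posterior SD = √σₙ² = √(3.5344·1.96/16.0976) = 0.6560.

0.6560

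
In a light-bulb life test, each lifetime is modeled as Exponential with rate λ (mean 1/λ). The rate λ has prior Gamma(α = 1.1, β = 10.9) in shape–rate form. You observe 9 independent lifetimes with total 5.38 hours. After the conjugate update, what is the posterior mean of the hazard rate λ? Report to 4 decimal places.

With a Gamma(shape α, rate β) prior on the exponential rate λ, the posterior after n observations with total T = Σxᵢ is Gamma(α+n, β+T).
Posterior: Gamma(1.1+9, 10.9+5.38) = Gamma(10.1, 16.28).
Posterior mean of λ = α/β = 10.1/16.28 = 0.6204.

0.6204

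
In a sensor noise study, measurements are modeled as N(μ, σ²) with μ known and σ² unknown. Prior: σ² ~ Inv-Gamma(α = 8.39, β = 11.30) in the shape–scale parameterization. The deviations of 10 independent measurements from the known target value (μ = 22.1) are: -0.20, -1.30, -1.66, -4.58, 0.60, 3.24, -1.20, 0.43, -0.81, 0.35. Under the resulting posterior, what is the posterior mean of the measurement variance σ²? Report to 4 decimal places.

With known mean μ and an Inverse-Gamma(α, β) prior on σ², the Normal likelihood is conjugate: posterior is Inv-Gamma(α + n/2, β + Σ(xᵢ−μ)²/2).
Σ(xᵢ−μ)² = (-0.20)² + (-1.30)² + (-1.66)² + (-4.58)² + (0.60)² + (3.24)² + (-1.20)² + (0.43)² + (-0.81)² + (0.35)² = 38.7231.
Posterior: Inv-Gamma(8.39 + 10/2, 11.30 + 38.7231/2) = Inv-Gamma(13.39, 30.66155).
E[σ²|data] = β/(α−1) = 30.66155/12.39 = 2.4747.

2.4747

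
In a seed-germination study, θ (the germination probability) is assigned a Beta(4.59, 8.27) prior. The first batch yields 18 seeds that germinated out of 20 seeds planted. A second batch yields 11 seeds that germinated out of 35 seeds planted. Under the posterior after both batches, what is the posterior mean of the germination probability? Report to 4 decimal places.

The Beta prior is conjugate to a Binomial/Bernoulli likelihood; the update adds successes to α and failures to β.
After batch 1: Beta(4.59+18, 8.27+2) = Beta(22.59, 10.27).
After batch 2: Beta(22.59+11, 10.27+24) = Beta(33.59, 34.27).
Posterior mean = α/(α+β) = 33.59/67.86 = 0.4950.

0.4950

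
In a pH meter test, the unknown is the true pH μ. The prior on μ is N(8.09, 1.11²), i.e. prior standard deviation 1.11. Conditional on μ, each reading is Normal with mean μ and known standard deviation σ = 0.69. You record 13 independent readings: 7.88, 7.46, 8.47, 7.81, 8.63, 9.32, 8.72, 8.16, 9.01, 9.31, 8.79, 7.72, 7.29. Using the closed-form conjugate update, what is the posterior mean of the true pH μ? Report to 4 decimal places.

For Normal data with known variance σ², a Normal(μ₀, σ₀²) prior on μ is conjugate. Posterior precision = 1/σ₀² + n/σ²; posterior mean is the precision-weighted average of μ₀ and x̄.
Σxᵢ = 7.88 + 7.46 + 8.47 + 7.81 + 8.63 + 9.32 + 8.72 + 8.16 + 9.01 + 9.31 + 8.79 + 7.72 + 7.29 = 108.57, so n·x̄ = 108.57.
σ₀² = 1.11² = 1.2321, σ² = 0.69² = 0.4761; σ² + n·σ₀² = 0.4761 + 13·1.2321 = 16.4934.
Posterior mean = (μ₀/σ₀² + n·x̄/σ²)/(1/σ₀² + n/σ²) = (σ²·μ₀ + σ₀²·n·x̄)/(σ² + n·σ₀²) = (0.4761·8.09 + 1.2321·108.57)/16.4934 = 137.620746/16.4934 = 8.3440.

8.3440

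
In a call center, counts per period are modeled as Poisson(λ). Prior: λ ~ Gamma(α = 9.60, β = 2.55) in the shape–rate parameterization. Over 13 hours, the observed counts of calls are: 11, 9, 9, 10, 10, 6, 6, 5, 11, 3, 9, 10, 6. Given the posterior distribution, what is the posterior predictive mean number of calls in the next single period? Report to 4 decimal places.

7.3698

With a Gamma(shape α, rate β) prior, the Poisson likelihood is conjugate: the posterior is Gamma(α + ΣXᵢ, β + n).
Sum of counts S = 105 over n = 13 hours.
Posterior: Gamma(α+S, β+n) = Gamma(9.60+105, 2.55+13) = Gamma(114.60, 15.55).
The predictive distribution for one future period is NegBinom with mean α/β = 7.3698.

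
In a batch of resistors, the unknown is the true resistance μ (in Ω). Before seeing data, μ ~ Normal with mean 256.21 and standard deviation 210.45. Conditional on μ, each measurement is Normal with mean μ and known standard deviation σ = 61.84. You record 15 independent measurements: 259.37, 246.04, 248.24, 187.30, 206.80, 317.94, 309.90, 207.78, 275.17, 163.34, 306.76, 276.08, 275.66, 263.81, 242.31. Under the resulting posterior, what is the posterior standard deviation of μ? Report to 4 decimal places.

For Normal data with known variance σ², a Normal(μ₀, σ₀²) prior on μ is conjugate. Posterior precision = 1/σ₀² + n/σ²; posterior mean is the precision-weighted average of μ₀ and x̄.
σ₀² = 210.45² = 44289.2025, σ² = 61.84² = 3824.1856; σ² + n·σ₀² = 3824.1856 + 15·44289.2025 = 668162.2231.
Posterior precision = 1/σ₀² + n/σ² = 1/44289.2025 + 15/3824.1856 = (σ² + n·σ₀²)/(σ₀²σ²) = 668162.2231/(44289.2025·3824.1856); posterior variance σₙ² = σ₀²σ²/(σ² + n·σ₀²) = 44289.2025·3824.1856/668162.2231 = 253.486541.
Posterior SD = √σₙ² = √(44289.2025·3824.1856/668162.2231) = 15.9213.

15.9213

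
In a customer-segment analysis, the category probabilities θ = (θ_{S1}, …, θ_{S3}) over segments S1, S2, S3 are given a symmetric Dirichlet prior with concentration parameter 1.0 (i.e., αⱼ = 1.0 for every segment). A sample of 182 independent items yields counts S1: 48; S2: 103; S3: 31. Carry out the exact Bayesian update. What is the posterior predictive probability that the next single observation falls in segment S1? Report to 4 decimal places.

The Dirichlet prior is conjugate to the Multinomial likelihood: each posterior αⱼ = prior αⱼ + observed count nⱼ.
Posterior concentration: (49.0, 104.0, 32.0), total = 185.0.
P(next = S1 | data) = α_{S1}/Σα = 0.2649.

0.2649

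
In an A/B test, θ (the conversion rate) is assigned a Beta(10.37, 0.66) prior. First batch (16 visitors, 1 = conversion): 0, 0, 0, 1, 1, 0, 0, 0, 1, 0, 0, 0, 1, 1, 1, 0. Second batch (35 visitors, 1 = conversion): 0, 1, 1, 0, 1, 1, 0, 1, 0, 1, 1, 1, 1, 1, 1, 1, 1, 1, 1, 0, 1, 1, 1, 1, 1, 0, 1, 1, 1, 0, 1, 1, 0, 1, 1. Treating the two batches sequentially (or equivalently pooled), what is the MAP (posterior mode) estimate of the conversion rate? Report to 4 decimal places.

0.7058

The Beta prior is conjugate to a Binomial/Bernoulli likelihood; the update adds successes to α and failures to β.
After batch 1: Beta(10.37+6, 0.66+10) = Beta(16.37, 10.66).
After batch 2: Beta(16.37+27, 10.66+8) = Beta(43.37, 18.66).
Mode of Beta(a,b) for a,b>1 is (a−1)/(a+b−2) = 42.37/60.03 = 0.7058.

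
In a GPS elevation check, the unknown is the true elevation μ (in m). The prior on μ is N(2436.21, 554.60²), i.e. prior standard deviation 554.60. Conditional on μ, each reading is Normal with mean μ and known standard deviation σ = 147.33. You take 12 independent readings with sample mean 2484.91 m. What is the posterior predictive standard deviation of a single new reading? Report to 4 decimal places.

153.3114

For Normal data with known variance σ², a Normal(μ₀, σ₀²) prior on μ is conjugate. Posterior precision = 1/σ₀² + n/σ²; posterior mean is the precision-weighted average of μ₀ and x̄.
σ₀² = 554.60² = 307581.16, σ² = 147.33² = 21706.1289; σ² + n·σ₀² = 21706.1289 + 12·307581.16 = 3712680.0489.
Posterior precision = 1/σ₀² + n/σ² = 1/307581.16 + 12/21706.1289 = (σ² + n·σ₀²)/(σ₀²σ²) = 3712680.0489/(307581.16·21706.1289); posterior variance σₙ² = σ₀²σ²/(σ² + n·σ₀²) = 307581.16·21706.1289/3712680.0489 = 1798.268695.
Predictive variance for one new observation = σₙ² + σ² = 307581.16·21706.1289/3712680.0489 + 21706.1289 = σ²·(σ₀² + 3712680.0489)/3712680.0489 = 21706.1289·4020261.2089/3712680.0489 = 23504.397595; SD = √(21706.1289·4020261.2089/3712680.0489) = 153.3114.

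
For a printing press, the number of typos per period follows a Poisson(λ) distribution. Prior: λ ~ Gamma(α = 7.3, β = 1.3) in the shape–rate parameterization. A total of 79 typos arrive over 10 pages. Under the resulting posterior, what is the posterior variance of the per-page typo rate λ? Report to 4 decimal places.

With a Gamma(shape α, rate β) prior, the Poisson likelihood is conjugate: the posterior is Gamma(α + ΣXᵢ, β + n).
Posterior: Gamma(α+S, β+n) = Gamma(7.3+79, 1.3+10) = Gamma(86.3, 11.3).
Var = α/β² = 86.3/11.3² = 0.6759.

0.6759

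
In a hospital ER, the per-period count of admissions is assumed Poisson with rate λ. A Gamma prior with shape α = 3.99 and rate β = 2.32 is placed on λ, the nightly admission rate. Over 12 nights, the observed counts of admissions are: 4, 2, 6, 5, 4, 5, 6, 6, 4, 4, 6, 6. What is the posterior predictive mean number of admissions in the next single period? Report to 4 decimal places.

With a Gamma(shape α, rate β) prior, the Poisson likelihood is conjugate: the posterior is Gamma(α + ΣXᵢ, β + n).
Sum of counts S = 58 over n = 12 nights.
Posterior: Gamma(α+S, β+n) = Gamma(3.99+58, 2.32+12) = Gamma(61.99, 14.32).
The predictive distribution for one future period is NegBinom with mean α/β = 4.3289.

4.3289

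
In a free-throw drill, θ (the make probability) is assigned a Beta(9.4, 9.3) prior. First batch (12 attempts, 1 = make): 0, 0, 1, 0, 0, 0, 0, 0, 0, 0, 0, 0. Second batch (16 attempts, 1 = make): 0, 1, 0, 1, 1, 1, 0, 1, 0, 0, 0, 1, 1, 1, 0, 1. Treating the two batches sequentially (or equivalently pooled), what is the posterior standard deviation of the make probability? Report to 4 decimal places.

0.0714

The Beta prior is conjugate to a Binomial/Bernoulli likelihood; the update adds successes to α and failures to β.
After batch 1: Beta(9.4+1, 9.3+11) = Beta(10.4, 20.3).
After batch 2: Beta(10.4+9, 20.3+7) = Beta(19.4, 27.3).
Var = αβ/((α+β)²(α+β+1)) = 19.4·27.3/(46.7²·47.7) = 0.00509111; SD = √0.00509111 = 0.0714.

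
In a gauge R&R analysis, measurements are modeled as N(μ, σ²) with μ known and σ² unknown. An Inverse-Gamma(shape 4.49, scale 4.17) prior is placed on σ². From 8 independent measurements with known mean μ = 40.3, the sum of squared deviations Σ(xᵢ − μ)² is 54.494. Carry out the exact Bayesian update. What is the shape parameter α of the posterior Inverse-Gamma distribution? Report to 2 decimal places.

With known mean μ and an Inverse-Gamma(α, β) prior on σ², the Normal likelihood is conjugate: posterior is Inv-Gamma(α + n/2, β + Σ(xᵢ−μ)²/2).
Posterior: Inv-Gamma(4.49 + 8/2, 4.17 + 54.494/2) = Inv-Gamma(8.49, 31.4170).
Posterior α = 8.49.

8.49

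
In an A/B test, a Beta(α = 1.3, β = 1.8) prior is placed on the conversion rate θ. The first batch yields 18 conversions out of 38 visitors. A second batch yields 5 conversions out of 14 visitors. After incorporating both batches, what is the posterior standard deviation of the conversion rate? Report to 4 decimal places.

0.0663

The Beta prior is conjugate to a Binomial/Bernoulli likelihood; the update adds successes to α and failures to β.
After batch 1: Beta(1.3+18, 1.8+20) = Beta(19.3, 21.8).
After batch 2: Beta(19.3+5, 21.8+9) = Beta(24.3, 30.8).
Var = αβ/((α+β)²(α+β+1)) = 24.3·30.8/(55.1²·56.1) = 0.00439431; SD = √0.00439431 = 0.0663.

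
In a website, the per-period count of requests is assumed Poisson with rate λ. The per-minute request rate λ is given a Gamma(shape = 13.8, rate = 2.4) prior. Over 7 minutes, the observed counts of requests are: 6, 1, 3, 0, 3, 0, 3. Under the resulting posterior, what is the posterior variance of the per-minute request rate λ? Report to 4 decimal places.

With a Gamma(shape α, rate β) prior, the Poisson likelihood is conjugate: the posterior is Gamma(α + ΣXᵢ, β + n).
Sum of counts S = 16 over n = 7 minutes.
Posterior: Gamma(α+S, β+n) = Gamma(13.8+16, 2.4+7) = Gamma(29.8, 9.4).
Var = α/β² = 29.8/9.4² = 0.3373.

0.3373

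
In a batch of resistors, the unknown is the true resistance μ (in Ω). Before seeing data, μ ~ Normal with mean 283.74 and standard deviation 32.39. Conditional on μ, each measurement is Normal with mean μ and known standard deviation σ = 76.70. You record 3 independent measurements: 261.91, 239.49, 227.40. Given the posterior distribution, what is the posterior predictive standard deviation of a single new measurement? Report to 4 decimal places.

81.0330

For Normal data with known variance σ², a Normal(μ₀, σ₀²) prior on μ is conjugate. Posterior precision = 1/σ₀² + n/σ²; posterior mean is the precision-weighted average of μ₀ and x̄.
σ₀² = 32.39² = 1049.1121, σ² = 76.70² = 5882.89; σ² + n·σ₀² = 5882.89 + 3·1049.1121 = 9030.2263.
Posterior precision = 1/σ₀² + n/σ² = 1/1049.1121 + 3/5882.89 = (σ² + n·σ₀²)/(σ₀²σ²) = 9030.2263/(1049.1121·5882.89); posterior variance σₙ² = σ₀²σ²/(σ² + n·σ₀²) = 1049.1121·5882.89/9030.2263 = 683.461397.
Predictive variance for one new observation = σₙ² + σ² = 1049.1121·5882.89/9030.2263 + 5882.89 = σ²·(σ₀² + 9030.2263)/9030.2263 = 5882.89·10079.3384/9030.2263 = 6566.351397; SD = √(5882.89·10079.3384/9030.2263) = 81.0330.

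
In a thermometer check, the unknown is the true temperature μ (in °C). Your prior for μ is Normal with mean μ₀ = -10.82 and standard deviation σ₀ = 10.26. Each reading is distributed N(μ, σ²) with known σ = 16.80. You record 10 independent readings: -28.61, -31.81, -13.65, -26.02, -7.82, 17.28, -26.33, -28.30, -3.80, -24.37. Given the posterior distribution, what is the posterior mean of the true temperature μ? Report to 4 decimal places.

For Normal data with known variance σ², a Normal(μ₀, σ₀²) prior on μ is conjugate. Posterior precision = 1/σ₀² + n/σ²; posterior mean is the precision-weighted average of μ₀ and x̄.
Σxᵢ = (-28.61) + (-31.81) + (-13.65) + (-26.02) + (-7.82) + 17.28 + (-26.33) + (-28.30) + (-3.80) + (-24.37) = -173.43, so n·x̄ = -173.43.
σ₀² = 10.26² = 105.2676, σ² = 16.80² = 282.24; σ² + n·σ₀² = 282.24 + 10·105.2676 = 1334.916.
Posterior mean = (μ₀/σ₀² + n·x̄/σ²)/(1/σ₀² + n/σ²) = (σ²·μ₀ + σ₀²·n·x̄)/(σ² + n·σ₀²) = (282.24·(-10.82) + 105.2676·(-173.43))/1334.916 = -21310.396668/1334.916 = -15.9638.

-15.9638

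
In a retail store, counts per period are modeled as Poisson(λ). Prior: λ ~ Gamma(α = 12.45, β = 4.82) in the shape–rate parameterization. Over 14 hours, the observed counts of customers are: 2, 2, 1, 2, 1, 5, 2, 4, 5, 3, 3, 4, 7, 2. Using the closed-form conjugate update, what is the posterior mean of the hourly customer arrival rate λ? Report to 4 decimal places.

With a Gamma(shape α, rate β) prior, the Poisson likelihood is conjugate: the posterior is Gamma(α + ΣXᵢ, β + n).
Sum of counts S = 43 over n = 14 hours.
Posterior: Gamma(α+S, β+n) = Gamma(12.45+43, 4.82+14) = Gamma(55.45, 18.82).
Posterior mean = α/β = 55.45/18.82 = 2.9463.

2.9463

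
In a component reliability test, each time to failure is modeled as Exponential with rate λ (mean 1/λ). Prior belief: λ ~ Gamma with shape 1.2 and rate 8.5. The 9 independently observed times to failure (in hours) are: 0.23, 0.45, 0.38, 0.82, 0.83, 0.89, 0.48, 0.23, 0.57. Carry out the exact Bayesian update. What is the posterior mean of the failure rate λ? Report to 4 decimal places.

0.7623

With a Gamma(shape α, rate β) prior on the exponential rate λ, the posterior after n observations with total T = Σxᵢ is Gamma(α+n, β+T).
Sum of observations T = 4.88 hours; n = 9.
Posterior: Gamma(1.2+9, 8.5+4.88) = Gamma(10.2, 13.38).
Posterior mean of λ = α/β = 10.2/13.38 = 0.7623.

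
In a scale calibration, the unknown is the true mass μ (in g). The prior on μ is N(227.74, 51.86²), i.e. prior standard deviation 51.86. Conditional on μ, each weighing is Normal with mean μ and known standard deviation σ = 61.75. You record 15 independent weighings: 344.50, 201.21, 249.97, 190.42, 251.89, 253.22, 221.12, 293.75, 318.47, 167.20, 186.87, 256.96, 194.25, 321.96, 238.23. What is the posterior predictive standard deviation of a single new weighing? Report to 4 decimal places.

For Normal data with known variance σ², a Normal(μ₀, σ₀²) prior on μ is conjugate. Posterior precision = 1/σ₀² + n/σ²; posterior mean is the precision-weighted average of μ₀ and x̄.
σ₀² = 51.86² = 2689.4596, σ² = 61.75² = 3813.0625; σ² + n·σ₀² = 3813.0625 + 15·2689.4596 = 44154.9565.
Posterior precision = 1/σ₀² + n/σ² = 1/2689.4596 + 15/3813.0625 = (σ² + n·σ₀²)/(σ₀²σ²) = 44154.9565/(2689.4596·3813.0625); posterior variance σₙ² = σ₀²σ²/(σ² + n·σ₀²) = 2689.4596·3813.0625/44154.9565 = 232.252013.
Predictive variance for one new observation = σₙ² + σ² = 2689.4596·3813.0625/44154.9565 + 3813.0625 = σ²·(σ₀² + 44154.9565)/44154.9565 = 3813.0625·46844.4161/44154.9565 = 4045.314513; SD = √(3813.0625·46844.4161/44154.9565) = 63.6028.

63.6028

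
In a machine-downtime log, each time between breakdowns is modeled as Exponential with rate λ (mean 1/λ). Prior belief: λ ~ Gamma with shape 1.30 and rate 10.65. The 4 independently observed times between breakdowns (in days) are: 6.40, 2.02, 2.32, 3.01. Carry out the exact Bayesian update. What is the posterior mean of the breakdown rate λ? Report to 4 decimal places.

With a Gamma(shape α, rate β) prior on the exponential rate λ, the posterior after n observations with total T = Σxᵢ is Gamma(α+n, β+T).
Sum of observations T = 13.75 days; n = 4.
Posterior: Gamma(1.30+4, 10.65+13.75) = Gamma(5.30, 24.40).
Posterior mean of λ = α/β = 5.30/24.40 = 0.2172.

0.2172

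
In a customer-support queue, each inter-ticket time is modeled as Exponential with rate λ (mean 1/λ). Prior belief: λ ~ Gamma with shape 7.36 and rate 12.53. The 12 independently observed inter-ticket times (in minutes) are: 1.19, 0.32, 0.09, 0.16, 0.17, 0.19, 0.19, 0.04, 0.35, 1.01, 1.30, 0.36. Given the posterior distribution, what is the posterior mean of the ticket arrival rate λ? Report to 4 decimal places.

With a Gamma(shape α, rate β) prior on the exponential rate λ, the posterior after n observations with total T = Σxᵢ is Gamma(α+n, β+T).
Sum of observations T = 5.37 minutes; n = 12.
Posterior: Gamma(7.36+12, 12.53+5.37) = Gamma(19.36, 17.90).
Posterior mean of λ = α/β = 19.36/17.90 = 1.0816.

1.0816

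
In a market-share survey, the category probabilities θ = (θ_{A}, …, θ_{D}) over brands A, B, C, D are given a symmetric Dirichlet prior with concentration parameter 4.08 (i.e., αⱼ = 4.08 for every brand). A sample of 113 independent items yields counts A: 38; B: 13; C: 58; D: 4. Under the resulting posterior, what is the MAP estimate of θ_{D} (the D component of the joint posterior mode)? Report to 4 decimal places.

The Dirichlet prior is conjugate to the Multinomial likelihood: each posterior αⱼ = prior αⱼ + observed count nⱼ.
Posterior concentration: (42.08, 17.08, 62.08, 8.08), total = 129.32.
Joint mode component: (α_{D}−1)/(Σα−K) = 7.08/125.32 = 0.0565.

0.0565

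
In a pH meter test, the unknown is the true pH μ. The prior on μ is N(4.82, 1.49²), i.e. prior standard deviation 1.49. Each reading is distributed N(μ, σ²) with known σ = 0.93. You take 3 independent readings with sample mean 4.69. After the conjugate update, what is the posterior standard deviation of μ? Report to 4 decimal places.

For Normal data with known variance σ², a Normal(μ₀, σ₀²) prior on μ is conjugate. Posterior precision = 1/σ₀² + n/σ²; posterior mean is the precision-weighted average of μ₀ and x̄.
σ₀² = 1.49² = 2.2201, σ² = 0.93² = 0.8649; σ² + n·σ₀² = 0.8649 + 3·2.2201 = 7.5252.
Posterior precision = 1/σ₀² + n/σ² = 1/2.2201 + 3/0.8649 = (σ² + n·σ₀²)/(σ₀²σ²) = 7.5252/(2.2201·0.8649); posterior variance σₙ² = σ₀²σ²/(σ² + n·σ₀²) = 2.2201·0.8649/7.5252 = 0.255165.
Posterior SD = √σₙ² = √(2.2201·0.8649/7.5252) = 0.5051.

0.5051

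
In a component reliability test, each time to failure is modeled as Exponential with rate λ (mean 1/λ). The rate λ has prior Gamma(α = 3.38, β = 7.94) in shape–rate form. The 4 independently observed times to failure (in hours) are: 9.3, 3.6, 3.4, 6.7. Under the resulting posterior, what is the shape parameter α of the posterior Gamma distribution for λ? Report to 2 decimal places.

7.38

With a Gamma(shape α, rate β) prior on the exponential rate λ, the posterior after n observations with total T = Σxᵢ is Gamma(α+n, β+T).
Sum of observations T = 23.0 hours; n = 4.
Posterior: Gamma(3.38+4, 7.94+23.0) = Gamma(7.38, 30.94).
Posterior α = 7.38.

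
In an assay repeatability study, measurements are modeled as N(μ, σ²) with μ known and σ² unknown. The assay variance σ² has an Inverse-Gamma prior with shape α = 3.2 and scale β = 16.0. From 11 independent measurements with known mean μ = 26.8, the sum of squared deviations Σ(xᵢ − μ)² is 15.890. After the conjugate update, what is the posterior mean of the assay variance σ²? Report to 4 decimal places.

3.1097

With known mean μ and an Inverse-Gamma(α, β) prior on σ², the Normal likelihood is conjugate: posterior is Inv-Gamma(α + n/2, β + Σ(xᵢ−μ)²/2).
Posterior: Inv-Gamma(3.2 + 11/2, 16.0 + 15.890/2) = Inv-Gamma(8.70, 23.9450).
E[σ²|data] = β/(α−1) = 23.9450/7.70 = 3.1097.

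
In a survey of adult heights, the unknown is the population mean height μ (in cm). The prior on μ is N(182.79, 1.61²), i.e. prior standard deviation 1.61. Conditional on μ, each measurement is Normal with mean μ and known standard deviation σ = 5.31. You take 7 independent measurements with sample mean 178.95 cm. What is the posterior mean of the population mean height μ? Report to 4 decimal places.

181.2865

For Normal data with known variance σ², a Normal(μ₀, σ₀²) prior on μ is conjugate. Posterior precision = 1/σ₀² + n/σ²; posterior mean is the precision-weighted average of μ₀ and x̄.
n·x̄ = 7·178.95 = 1252.65.
σ₀² = 1.61² = 2.5921, σ² = 5.31² = 28.1961; σ² + n·σ₀² = 28.1961 + 7·2.5921 = 46.3408.
Posterior mean = (μ₀/σ₀² + n·x̄/σ²)/(1/σ₀² + n/σ²) = (σ²·μ₀ + σ₀²·n·x̄)/(σ² + n·σ₀²) = (28.1961·182.79 + 2.5921·1252.65)/46.3408 = 8400.959184/46.3408 = 181.2865.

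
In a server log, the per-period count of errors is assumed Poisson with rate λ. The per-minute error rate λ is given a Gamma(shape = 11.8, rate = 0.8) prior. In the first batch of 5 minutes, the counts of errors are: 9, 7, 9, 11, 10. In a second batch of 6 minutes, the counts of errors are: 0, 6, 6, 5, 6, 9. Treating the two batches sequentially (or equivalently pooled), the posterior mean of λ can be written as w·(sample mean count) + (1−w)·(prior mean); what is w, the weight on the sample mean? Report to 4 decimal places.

With a Gamma(shape α, rate β) prior, the Poisson likelihood is conjugate: the posterior is Gamma(α + ΣXᵢ, β + n).
Total number of minutes: n = 5 + 6 = 11.
Posterior mean = (α₀+S)/(β₀+n) = [n/(β₀+n)]·(S/n) + [β₀/(β₀+n)]·(α₀/β₀), so only n and β₀ enter the weight.
Weight on data w = n/(β₀+n) = 11/(0.8+11) = 11/11.8 = 0.9322.

0.9322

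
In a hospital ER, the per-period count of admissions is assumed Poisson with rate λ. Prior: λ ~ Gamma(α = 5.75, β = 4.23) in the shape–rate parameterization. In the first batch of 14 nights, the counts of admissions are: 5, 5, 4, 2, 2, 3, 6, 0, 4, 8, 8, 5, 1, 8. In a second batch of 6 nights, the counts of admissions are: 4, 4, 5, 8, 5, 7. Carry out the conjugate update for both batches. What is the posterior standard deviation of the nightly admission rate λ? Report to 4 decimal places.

0.4122

With a Gamma(shape α, rate β) prior, the Poisson likelihood is conjugate: the posterior is Gamma(α + ΣXᵢ, β + n).
Batch 1: sum of counts S = 61 over n = 14 nights.
After batch 1: Gamma(α+S, β+n) = Gamma(5.75+61, 4.23+14) = Gamma(66.75, 18.23).
Batch 2: sum of counts S = 33 over n = 6 nights.
After batch 2: Gamma(α+S, β+n) = Gamma(66.75+33, 18.23+6) = Gamma(99.75, 24.23).
SD = √α/β = √99.75/24.23 = 0.4122.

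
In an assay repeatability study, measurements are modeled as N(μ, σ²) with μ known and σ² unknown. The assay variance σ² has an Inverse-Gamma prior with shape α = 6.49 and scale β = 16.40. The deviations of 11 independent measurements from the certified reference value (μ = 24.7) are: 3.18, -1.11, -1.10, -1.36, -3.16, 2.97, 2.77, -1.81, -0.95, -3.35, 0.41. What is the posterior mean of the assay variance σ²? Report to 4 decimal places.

With known mean μ and an Inverse-Gamma(α, β) prior on σ², the Normal likelihood is conjugate: posterior is Inv-Gamma(α + n/2, β + Σ(xᵢ−μ)²/2).
Σ(xᵢ−μ)² = (3.18)² + (-1.11)² + (-1.10)² + (-1.36)² + (-3.16)² + (2.97)² + (2.77)² + (-1.81)² + (-0.95)² + (-3.35)² + (0.41)² = 56.4527.
Posterior: Inv-Gamma(6.49 + 11/2, 16.40 + 56.4527/2) = Inv-Gamma(11.99, 44.62635).
E[σ²|data] = β/(α−1) = 44.62635/10.99 = 4.0606.

4.0606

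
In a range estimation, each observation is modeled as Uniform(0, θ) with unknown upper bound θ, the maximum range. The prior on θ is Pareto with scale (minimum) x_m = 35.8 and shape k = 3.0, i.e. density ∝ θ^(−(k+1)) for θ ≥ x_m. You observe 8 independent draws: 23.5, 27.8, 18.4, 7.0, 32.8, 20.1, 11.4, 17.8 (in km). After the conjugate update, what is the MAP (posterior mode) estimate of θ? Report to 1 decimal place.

35.8

A Pareto(scale x_m, shape k) prior on the upper bound θ of Uniform(0, θ) is conjugate: posterior is Pareto(max(x_m, max xᵢ), k + n).
Sample maximum = 32.8; prior scale x_m = 35.8 → posterior scale = max = 35.8.
Posterior shape = 3.0 + 8 = 11.0.
The Pareto density is decreasing on [x_m, ∞), so the mode is x_m = 35.8.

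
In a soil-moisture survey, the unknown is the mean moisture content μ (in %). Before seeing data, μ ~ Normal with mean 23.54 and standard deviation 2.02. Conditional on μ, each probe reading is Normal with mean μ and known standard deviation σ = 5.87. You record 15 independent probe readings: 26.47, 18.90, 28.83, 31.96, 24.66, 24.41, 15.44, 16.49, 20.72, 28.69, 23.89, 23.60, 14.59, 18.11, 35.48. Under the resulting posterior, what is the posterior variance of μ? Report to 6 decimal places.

1.469723

For Normal data with known variance σ², a Normal(μ₀, σ₀²) prior on μ is conjugate. Posterior precision = 1/σ₀² + n/σ²; posterior mean is the precision-weighted average of μ₀ and x̄.
σ₀² = 2.02² = 4.0804, σ² = 5.87² = 34.4569; σ² + n·σ₀² = 34.4569 + 15·4.0804 = 95.6629.
Posterior precision = 1/σ₀² + n/σ² = 1/4.0804 + 15/34.4569 = (σ² + n·σ₀²)/(σ₀²σ²) = 95.6629/(4.0804·34.4569); posterior variance σₙ² = σ₀²σ²/(σ² + n·σ₀²) = 4.0804·34.4569/95.6629 = 1.469723.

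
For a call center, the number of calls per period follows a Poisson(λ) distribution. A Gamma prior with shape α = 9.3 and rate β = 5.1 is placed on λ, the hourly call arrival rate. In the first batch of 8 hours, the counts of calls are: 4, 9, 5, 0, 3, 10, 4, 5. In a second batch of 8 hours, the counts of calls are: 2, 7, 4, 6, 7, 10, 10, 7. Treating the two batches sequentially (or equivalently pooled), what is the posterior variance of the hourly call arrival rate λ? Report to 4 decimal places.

With a Gamma(shape α, rate β) prior, the Poisson likelihood is conjugate: the posterior is Gamma(α + ΣXᵢ, β + n).
Batch 1: sum of counts S = 40 over n = 8 hours.
After batch 1: Gamma(α+S, β+n) = Gamma(9.3+40, 5.1+8) = Gamma(49.3, 13.1).
Batch 2: sum of counts S = 53 over n = 8 hours.
After batch 2: Gamma(α+S, β+n) = Gamma(49.3+53, 13.1+8) = Gamma(102.3, 21.1).
Var = α/β² = 102.3/21.1² = 0.2298.

0.2298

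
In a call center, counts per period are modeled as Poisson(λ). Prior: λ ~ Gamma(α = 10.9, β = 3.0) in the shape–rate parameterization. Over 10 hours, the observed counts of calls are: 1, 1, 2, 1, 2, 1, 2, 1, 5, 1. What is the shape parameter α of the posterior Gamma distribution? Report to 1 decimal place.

27.9

With a Gamma(shape α, rate β) prior, the Poisson likelihood is conjugate: the posterior is Gamma(α + ΣXᵢ, β + n).
Sum of counts S = 17 over n = 10 hours.
Posterior: Gamma(α+S, β+n) = Gamma(10.9+17, 3.0+10) = Gamma(27.9, 13.0).
Posterior α = 27.9.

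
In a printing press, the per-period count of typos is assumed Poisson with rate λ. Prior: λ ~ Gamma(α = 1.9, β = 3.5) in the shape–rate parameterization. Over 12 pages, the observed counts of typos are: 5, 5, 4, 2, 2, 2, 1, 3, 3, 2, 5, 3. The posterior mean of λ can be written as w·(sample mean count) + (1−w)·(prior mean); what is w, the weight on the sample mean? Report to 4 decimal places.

0.7742

With a Gamma(shape α, rate β) prior, the Poisson likelihood is conjugate: the posterior is Gamma(α + ΣXᵢ, β + n).
Posterior mean = (α₀+S)/(β₀+n) = [n/(β₀+n)]·(S/n) + [β₀/(β₀+n)]·(α₀/β₀), so only n and β₀ enter the weight.
Weight on data w = n/(β₀+n) = 12/(3.5+12) = 12/15.5 = 0.7742.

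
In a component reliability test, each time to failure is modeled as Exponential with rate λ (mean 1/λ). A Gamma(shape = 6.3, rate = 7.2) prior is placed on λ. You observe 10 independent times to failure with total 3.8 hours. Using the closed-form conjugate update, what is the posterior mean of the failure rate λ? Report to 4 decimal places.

1.4818

With a Gamma(shape α, rate β) prior on the exponential rate λ, the posterior after n observations with total T = Σxᵢ is Gamma(α+n, β+T).
Posterior: Gamma(6.3+10, 7.2+3.8) = Gamma(16.3, 11.0).
Posterior mean of λ = α/β = 16.3/11.0 = 1.4818.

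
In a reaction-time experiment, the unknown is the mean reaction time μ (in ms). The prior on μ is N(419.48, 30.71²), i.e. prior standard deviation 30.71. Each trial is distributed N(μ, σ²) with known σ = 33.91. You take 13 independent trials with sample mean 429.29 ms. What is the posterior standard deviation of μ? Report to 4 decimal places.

8.9927

For Normal data with known variance σ², a Normal(μ₀, σ₀²) prior on μ is conjugate. Posterior precision = 1/σ₀² + n/σ²; posterior mean is the precision-weighted average of μ₀ and x̄.
σ₀² = 30.71² = 943.1041, σ² = 33.91² = 1149.8881; σ² + n·σ₀² = 1149.8881 + 13·943.1041 = 13410.2414.
Posterior precision = 1/σ₀² + n/σ² = 1/943.1041 + 13/1149.8881 = (σ² + n·σ₀²)/(σ₀²σ²) = 13410.2414/(943.1041·1149.8881); posterior variance σₙ² = σ₀²σ²/(σ² + n·σ₀²) = 943.1041·1149.8881/13410.2414 = 80.868356.
Posterior SD = √σₙ² = √(943.1041·1149.8881/13410.2414) = 8.9927.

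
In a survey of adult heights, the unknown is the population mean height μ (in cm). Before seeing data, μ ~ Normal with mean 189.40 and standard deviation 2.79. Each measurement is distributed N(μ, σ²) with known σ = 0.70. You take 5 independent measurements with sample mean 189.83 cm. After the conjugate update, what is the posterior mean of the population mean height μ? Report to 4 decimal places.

For Normal data with known variance σ², a Normal(μ₀, σ₀²) prior on μ is conjugate. Posterior precision = 1/σ₀² + n/σ²; posterior mean is the precision-weighted average of μ₀ and x̄.
n·x̄ = 5·189.83 = 949.15.
σ₀² = 2.79² = 7.7841, σ² = 0.70² = 0.49; σ² + n·σ₀² = 0.49 + 5·7.7841 = 39.4105.
Posterior mean = (μ₀/σ₀² + n·x̄/σ²)/(1/σ₀² + n/σ²) = (σ²·μ₀ + σ₀²·n·x̄)/(σ² + n·σ₀²) = (0.49·189.40 + 7.7841·949.15)/39.4105 = 7481.084515/39.4105 = 189.8247.

189.8247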